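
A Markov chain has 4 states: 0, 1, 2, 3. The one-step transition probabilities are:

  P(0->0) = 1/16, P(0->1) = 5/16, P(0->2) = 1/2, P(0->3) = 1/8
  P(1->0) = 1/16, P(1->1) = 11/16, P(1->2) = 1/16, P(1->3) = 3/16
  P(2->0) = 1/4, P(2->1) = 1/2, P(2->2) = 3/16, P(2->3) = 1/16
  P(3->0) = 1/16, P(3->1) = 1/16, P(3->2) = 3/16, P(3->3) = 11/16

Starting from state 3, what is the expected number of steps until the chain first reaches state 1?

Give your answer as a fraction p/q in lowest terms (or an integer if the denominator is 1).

Let h_i = expected steps to first reach 1 from state i.
Boundary: h_1 = 0.
First-step equations for the other states:
  h_0 = 1 + 1/16*h_0 + 5/16*h_1 + 1/2*h_2 + 1/8*h_3
  h_2 = 1 + 1/4*h_0 + 1/2*h_1 + 3/16*h_2 + 1/16*h_3
  h_3 = 1 + 1/16*h_0 + 1/16*h_1 + 3/16*h_2 + 11/16*h_3

Substituting h_1 = 0 and rearranging gives the linear system (I - Q) h = 1:
  [15/16, -1/2, -1/8] . (h_0, h_2, h_3) = 1
  [-1/4, 13/16, -1/16] . (h_0, h_2, h_3) = 1
  [-1/16, -3/16, 5/16] . (h_0, h_2, h_3) = 1

Solving yields:
  h_0 = 284/89
  h_2 = 234/89
  h_3 = 482/89

Starting state is 3, so the expected hitting time is h_3 = 482/89.

Answer: 482/89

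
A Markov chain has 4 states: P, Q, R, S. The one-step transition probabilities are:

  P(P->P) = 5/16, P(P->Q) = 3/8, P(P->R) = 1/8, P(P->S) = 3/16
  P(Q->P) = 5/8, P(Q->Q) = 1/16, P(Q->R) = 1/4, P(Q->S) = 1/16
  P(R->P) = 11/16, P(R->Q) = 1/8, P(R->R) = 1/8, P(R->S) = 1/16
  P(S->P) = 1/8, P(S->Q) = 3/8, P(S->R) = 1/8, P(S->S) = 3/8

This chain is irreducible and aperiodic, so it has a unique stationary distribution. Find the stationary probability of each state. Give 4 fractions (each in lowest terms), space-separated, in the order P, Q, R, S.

The stationary distribution satisfies pi = pi * P, i.e.:
  pi_P = 5/16*pi_P + 5/8*pi_Q + 11/16*pi_R + 1/8*pi_S
  pi_Q = 3/8*pi_P + 1/16*pi_Q + 1/8*pi_R + 3/8*pi_S
  pi_R = 1/8*pi_P + 1/4*pi_Q + 1/8*pi_R + 1/8*pi_S
  pi_S = 3/16*pi_P + 1/16*pi_Q + 1/16*pi_R + 3/8*pi_S
with normalization: pi_P + pi_Q + pi_R + pi_S = 1.

Using the first 3 balance equations plus normalization, the linear system A*pi = b is:
  [-11/16, 5/8, 11/16, 1/8] . pi = 0
  [3/8, -15/16, 1/8, 3/8] . pi = 0
  [1/8, 1/4, -7/8, 1/8] . pi = 0
  [1, 1, 1, 1] . pi = 1

Solving yields:
  pi_P = 939/2236
  pi_Q = 11/43
  pi_R = 27/172
  pi_S = 187/1118

Verification (pi * P):
  939/2236*5/16 + 11/43*5/8 + 27/172*11/16 + 187/1118*1/8 = 939/2236 = pi_P  (ok)
  939/2236*3/8 + 11/43*1/16 + 27/172*1/8 + 187/1118*3/8 = 11/43 = pi_Q  (ok)
  939/2236*1/8 + 11/43*1/4 + 27/172*1/8 + 187/1118*1/8 = 27/172 = pi_R  (ok)
  939/2236*3/16 + 11/43*1/16 + 27/172*1/16 + 187/1118*3/8 = 187/1118 = pi_S  (ok)

Answer: 939/2236 11/43 27/172 187/1118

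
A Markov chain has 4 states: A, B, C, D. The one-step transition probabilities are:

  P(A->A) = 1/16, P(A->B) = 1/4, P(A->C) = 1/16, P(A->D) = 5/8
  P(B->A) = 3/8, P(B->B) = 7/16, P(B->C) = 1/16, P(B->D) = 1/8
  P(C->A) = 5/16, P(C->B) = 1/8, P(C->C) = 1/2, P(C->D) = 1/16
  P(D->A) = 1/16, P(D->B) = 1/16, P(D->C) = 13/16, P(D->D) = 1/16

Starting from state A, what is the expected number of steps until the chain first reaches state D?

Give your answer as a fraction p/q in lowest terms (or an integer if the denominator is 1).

Let h_i = expected steps to first reach D from state i.
Boundary: h_D = 0.
First-step equations for the other states:
  h_A = 1 + 1/16*h_A + 1/4*h_B + 1/16*h_C + 5/8*h_D
  h_B = 1 + 3/8*h_A + 7/16*h_B + 1/16*h_C + 1/8*h_D
  h_C = 1 + 5/16*h_A + 1/8*h_B + 1/2*h_C + 1/16*h_D

Substituting h_D = 0 and rearranging gives the linear system (I - Q) h = 1:
  [15/16, -1/4, -1/16] . (h_A, h_B, h_C) = 1
  [-3/8, 9/16, -1/16] . (h_A, h_B, h_C) = 1
  [-5/16, -1/8, 1/2] . (h_A, h_B, h_C) = 1

Solving yields:
  h_A = 1872/781
  h_B = 3024/781
  h_C = 3488/781

Starting state is A, so the expected hitting time is h_A = 1872/781.

Answer: 1872/781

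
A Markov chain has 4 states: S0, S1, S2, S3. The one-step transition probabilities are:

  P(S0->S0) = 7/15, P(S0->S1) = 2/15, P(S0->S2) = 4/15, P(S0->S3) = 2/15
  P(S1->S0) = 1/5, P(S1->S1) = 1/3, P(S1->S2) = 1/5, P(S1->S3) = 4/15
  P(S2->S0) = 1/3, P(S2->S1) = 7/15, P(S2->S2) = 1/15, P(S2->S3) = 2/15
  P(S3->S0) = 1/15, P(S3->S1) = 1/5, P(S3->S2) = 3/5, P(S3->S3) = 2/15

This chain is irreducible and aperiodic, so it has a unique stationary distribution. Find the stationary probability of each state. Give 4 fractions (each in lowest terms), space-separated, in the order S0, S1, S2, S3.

Answer: 929/3229 926/3229 820/3229 554/3229

Derivation:
The stationary distribution satisfies pi = pi * P, i.e.:
  pi_S0 = 7/15*pi_S0 + 1/5*pi_S1 + 1/3*pi_S2 + 1/15*pi_S3
  pi_S1 = 2/15*pi_S0 + 1/3*pi_S1 + 7/15*pi_S2 + 1/5*pi_S3
  pi_S2 = 4/15*pi_S0 + 1/5*pi_S1 + 1/15*pi_S2 + 3/5*pi_S3
  pi_S3 = 2/15*pi_S0 + 4/15*pi_S1 + 2/15*pi_S2 + 2/15*pi_S3
with normalization: pi_S0 + pi_S1 + pi_S2 + pi_S3 = 1.

Using the first 3 balance equations plus normalization, the linear system A*pi = b is:
  [-8/15, 1/5, 1/3, 1/15] . pi = 0
  [2/15, -2/3, 7/15, 1/5] . pi = 0
  [4/15, 1/5, -14/15, 3/5] . pi = 0
  [1, 1, 1, 1] . pi = 1

Solving yields:
  pi_S0 = 929/3229
  pi_S1 = 926/3229
  pi_S2 = 820/3229
  pi_S3 = 554/3229

Verification (pi * P):
  929/3229*7/15 + 926/3229*1/5 + 820/3229*1/3 + 554/3229*1/15 = 929/3229 = pi_S0  (ok)
  929/3229*2/15 + 926/3229*1/3 + 820/3229*7/15 + 554/3229*1/5 = 926/3229 = pi_S1  (ok)
  929/3229*4/15 + 926/3229*1/5 + 820/3229*1/15 + 554/3229*3/5 = 820/3229 = pi_S2  (ok)
  929/3229*2/15 + 926/3229*4/15 + 820/3229*2/15 + 554/3229*2/15 = 554/3229 = pi_S3  (ok)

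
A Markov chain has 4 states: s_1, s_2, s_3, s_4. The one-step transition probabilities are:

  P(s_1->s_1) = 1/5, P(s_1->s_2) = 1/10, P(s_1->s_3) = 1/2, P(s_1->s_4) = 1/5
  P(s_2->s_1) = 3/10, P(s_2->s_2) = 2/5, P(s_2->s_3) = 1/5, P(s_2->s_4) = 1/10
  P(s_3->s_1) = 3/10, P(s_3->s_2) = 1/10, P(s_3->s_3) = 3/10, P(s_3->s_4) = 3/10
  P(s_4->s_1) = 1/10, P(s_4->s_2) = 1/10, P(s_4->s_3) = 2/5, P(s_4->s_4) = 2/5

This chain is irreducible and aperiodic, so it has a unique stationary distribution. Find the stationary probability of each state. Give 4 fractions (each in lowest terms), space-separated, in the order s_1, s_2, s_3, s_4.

Answer: 151/679 1/7 243/679 188/679

Derivation:
The stationary distribution satisfies pi = pi * P, i.e.:
  pi_s_1 = 1/5*pi_s_1 + 3/10*pi_s_2 + 3/10*pi_s_3 + 1/10*pi_s_4
  pi_s_2 = 1/10*pi_s_1 + 2/5*pi_s_2 + 1/10*pi_s_3 + 1/10*pi_s_4
  pi_s_3 = 1/2*pi_s_1 + 1/5*pi_s_2 + 3/10*pi_s_3 + 2/5*pi_s_4
  pi_s_4 = 1/5*pi_s_1 + 1/10*pi_s_2 + 3/10*pi_s_3 + 2/5*pi_s_4
with normalization: pi_s_1 + pi_s_2 + pi_s_3 + pi_s_4 = 1.

Using the first 3 balance equations plus normalization, the linear system A*pi = b is:
  [-4/5, 3/10, 3/10, 1/10] . pi = 0
  [1/10, -3/5, 1/10, 1/10] . pi = 0
  [1/2, 1/5, -7/10, 2/5] . pi = 0
  [1, 1, 1, 1] . pi = 1

Solving yields:
  pi_s_1 = 151/679
  pi_s_2 = 1/7
  pi_s_3 = 243/679
  pi_s_4 = 188/679

Verification (pi * P):
  151/679*1/5 + 1/7*3/10 + 243/679*3/10 + 188/679*1/10 = 151/679 = pi_s_1  (ok)
  151/679*1/10 + 1/7*2/5 + 243/679*1/10 + 188/679*1/10 = 1/7 = pi_s_2  (ok)
  151/679*1/2 + 1/7*1/5 + 243/679*3/10 + 188/679*2/5 = 243/679 = pi_s_3  (ok)
  151/679*1/5 + 1/7*1/10 + 243/679*3/10 + 188/679*2/5 = 188/679 = pi_s_4  (ok)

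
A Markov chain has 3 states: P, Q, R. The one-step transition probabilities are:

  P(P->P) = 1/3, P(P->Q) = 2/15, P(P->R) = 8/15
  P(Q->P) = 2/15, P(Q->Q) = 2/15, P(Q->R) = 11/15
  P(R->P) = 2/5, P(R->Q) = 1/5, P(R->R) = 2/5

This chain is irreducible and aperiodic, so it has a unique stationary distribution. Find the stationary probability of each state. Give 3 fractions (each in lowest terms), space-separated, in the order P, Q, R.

The stationary distribution satisfies pi = pi * P, i.e.:
  pi_P = 1/3*pi_P + 2/15*pi_Q + 2/5*pi_R
  pi_Q = 2/15*pi_P + 2/15*pi_Q + 1/5*pi_R
  pi_R = 8/15*pi_P + 11/15*pi_Q + 2/5*pi_R
with normalization: pi_P + pi_Q + pi_R = 1.

Using the first 2 balance equations plus normalization, the linear system A*pi = b is:
  [-2/3, 2/15, 2/5] . pi = 0
  [2/15, -13/15, 1/5] . pi = 0
  [1, 1, 1] . pi = 1

Solving yields:
  pi_P = 1/3
  pi_Q = 1/6
  pi_R = 1/2

Verification (pi * P):
  1/3*1/3 + 1/6*2/15 + 1/2*2/5 = 1/3 = pi_P  (ok)
  1/3*2/15 + 1/6*2/15 + 1/2*1/5 = 1/6 = pi_Q  (ok)
  1/3*8/15 + 1/6*11/15 + 1/2*2/5 = 1/2 = pi_R  (ok)

Answer: 1/3 1/6 1/2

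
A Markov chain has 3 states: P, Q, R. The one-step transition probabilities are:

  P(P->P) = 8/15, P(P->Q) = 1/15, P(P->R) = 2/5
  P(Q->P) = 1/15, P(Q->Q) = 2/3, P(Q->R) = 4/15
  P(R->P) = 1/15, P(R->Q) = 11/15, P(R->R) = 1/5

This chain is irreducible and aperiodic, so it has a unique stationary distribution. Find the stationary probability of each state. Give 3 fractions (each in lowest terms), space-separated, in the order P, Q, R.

The stationary distribution satisfies pi = pi * P, i.e.:
  pi_P = 8/15*pi_P + 1/15*pi_Q + 1/15*pi_R
  pi_Q = 1/15*pi_P + 2/3*pi_Q + 11/15*pi_R
  pi_R = 2/5*pi_P + 4/15*pi_Q + 1/5*pi_R
with normalization: pi_P + pi_Q + pi_R = 1.

Using the first 2 balance equations plus normalization, the linear system A*pi = b is:
  [-7/15, 1/15, 1/15] . pi = 0
  [1/15, -1/3, 11/15] . pi = 0
  [1, 1, 1] . pi = 1

Solving yields:
  pi_P = 1/8
  pi_Q = 39/64
  pi_R = 17/64

Verification (pi * P):
  1/8*8/15 + 39/64*1/15 + 17/64*1/15 = 1/8 = pi_P  (ok)
  1/8*1/15 + 39/64*2/3 + 17/64*11/15 = 39/64 = pi_Q  (ok)
  1/8*2/5 + 39/64*4/15 + 17/64*1/5 = 17/64 = pi_R  (ok)

Answer: 1/8 39/64 17/64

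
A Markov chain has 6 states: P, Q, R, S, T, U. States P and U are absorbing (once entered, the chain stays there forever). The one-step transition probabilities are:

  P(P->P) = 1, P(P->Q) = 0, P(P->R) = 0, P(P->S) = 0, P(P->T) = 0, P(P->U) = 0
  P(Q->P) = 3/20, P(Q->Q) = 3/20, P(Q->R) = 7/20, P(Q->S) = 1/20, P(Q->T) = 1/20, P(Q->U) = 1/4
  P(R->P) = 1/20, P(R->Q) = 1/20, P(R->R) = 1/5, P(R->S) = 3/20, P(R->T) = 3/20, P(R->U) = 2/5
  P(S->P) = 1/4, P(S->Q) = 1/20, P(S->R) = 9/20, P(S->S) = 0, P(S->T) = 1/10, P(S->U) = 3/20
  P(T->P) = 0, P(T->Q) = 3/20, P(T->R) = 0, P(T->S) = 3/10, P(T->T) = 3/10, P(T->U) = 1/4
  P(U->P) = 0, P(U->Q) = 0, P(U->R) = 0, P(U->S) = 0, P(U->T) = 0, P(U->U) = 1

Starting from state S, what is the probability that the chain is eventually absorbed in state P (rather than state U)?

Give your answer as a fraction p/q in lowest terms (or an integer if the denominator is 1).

Let a_i = P(absorbed in P | start in state i).
Boundary conditions: a_P = 1, a_U = 0.
For each transient state i, a_i = sum_j P(i->j) * a_j:
  a_Q = 3/20*a_P + 3/20*a_Q + 7/20*a_R + 1/20*a_S + 1/20*a_T + 1/4*a_U
  a_R = 1/20*a_P + 1/20*a_Q + 1/5*a_R + 3/20*a_S + 3/20*a_T + 2/5*a_U
  a_S = 1/4*a_P + 1/20*a_Q + 9/20*a_R + 0*a_S + 1/10*a_T + 3/20*a_U
  a_T = 0*a_P + 3/20*a_Q + 0*a_R + 3/10*a_S + 3/10*a_T + 1/4*a_U

Substituting a_P = 1 and a_U = 0, rearrange to (I - Q) a = r where r[i] = P(i -> P):
  [17/20, -7/20, -1/20, -1/20] . (a_Q, a_R, a_S, a_T) = 3/20
  [-1/20, 4/5, -3/20, -3/20] . (a_Q, a_R, a_S, a_T) = 1/20
  [-1/20, -9/20, 1, -1/10] . (a_Q, a_R, a_S, a_T) = 1/4
  [-3/20, 0, -3/10, 7/10] . (a_Q, a_R, a_S, a_T) = 0

Solving yields:
  a_Q = 8500/29239
  a_R = 5624/29239
  a_S = 21831/58478
  a_T = 1857/8354

Starting state is S, so the absorption probability is a_S = 21831/58478.

Answer: 21831/58478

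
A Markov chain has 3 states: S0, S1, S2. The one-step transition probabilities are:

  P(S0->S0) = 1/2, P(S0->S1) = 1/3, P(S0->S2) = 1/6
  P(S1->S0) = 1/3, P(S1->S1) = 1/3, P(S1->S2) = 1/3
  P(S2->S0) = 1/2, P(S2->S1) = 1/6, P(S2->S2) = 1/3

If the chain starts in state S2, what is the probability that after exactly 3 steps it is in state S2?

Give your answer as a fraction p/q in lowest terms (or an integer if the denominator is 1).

Computing P^3 by repeated multiplication:
P^1 =
  S0: [1/2, 1/3, 1/6]
  S1: [1/3, 1/3, 1/3]
  S2: [1/2, 1/6, 1/3]
P^2 =
  S0: [4/9, 11/36, 1/4]
  S1: [4/9, 5/18, 5/18]
  S2: [17/36, 5/18, 1/4]
P^3 =
  S0: [97/216, 7/24, 7/27]
  S1: [49/108, 31/108, 7/27]
  S2: [49/108, 7/24, 55/216]

(P^3)[S2 -> S2] = 55/216

Answer: 55/216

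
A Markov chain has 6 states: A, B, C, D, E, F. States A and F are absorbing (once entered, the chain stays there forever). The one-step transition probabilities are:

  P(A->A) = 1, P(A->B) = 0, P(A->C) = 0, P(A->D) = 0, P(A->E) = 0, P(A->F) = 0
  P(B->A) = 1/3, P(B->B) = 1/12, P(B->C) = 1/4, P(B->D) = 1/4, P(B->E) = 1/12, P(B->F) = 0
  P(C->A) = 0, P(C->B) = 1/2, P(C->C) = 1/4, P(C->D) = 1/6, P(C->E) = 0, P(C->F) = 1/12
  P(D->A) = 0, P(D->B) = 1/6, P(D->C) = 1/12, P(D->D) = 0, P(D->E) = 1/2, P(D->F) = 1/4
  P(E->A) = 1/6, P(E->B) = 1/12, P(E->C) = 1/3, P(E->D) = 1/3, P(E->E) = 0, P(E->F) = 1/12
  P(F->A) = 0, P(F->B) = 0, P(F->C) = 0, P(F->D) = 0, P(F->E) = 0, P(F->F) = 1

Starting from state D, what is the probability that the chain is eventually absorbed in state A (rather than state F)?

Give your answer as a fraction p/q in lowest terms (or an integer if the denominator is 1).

Let a_i = P(absorbed in A | start in state i).
Boundary conditions: a_A = 1, a_F = 0.
For each transient state i, a_i = sum_j P(i->j) * a_j:
  a_B = 1/3*a_A + 1/12*a_B + 1/4*a_C + 1/4*a_D + 1/12*a_E + 0*a_F
  a_C = 0*a_A + 1/2*a_B + 1/4*a_C + 1/6*a_D + 0*a_E + 1/12*a_F
  a_D = 0*a_A + 1/6*a_B + 1/12*a_C + 0*a_D + 1/2*a_E + 1/4*a_F
  a_E = 1/6*a_A + 1/12*a_B + 1/3*a_C + 1/3*a_D + 0*a_E + 1/12*a_F

Substituting a_A = 1 and a_F = 0, rearrange to (I - Q) a = r where r[i] = P(i -> A):
  [11/12, -1/4, -1/4, -1/12] . (a_B, a_C, a_D, a_E) = 1/3
  [-1/2, 3/4, -1/6, 0] . (a_B, a_C, a_D, a_E) = 0
  [-1/6, -1/12, 1, -1/2] . (a_B, a_C, a_D, a_E) = 0
  [-1/12, -1/3, -1/3, 1] . (a_B, a_C, a_D, a_E) = 1/6

Solving yields:
  a_B = 145/212
  a_C = 469/848
  a_D = 741/1696
  a_E = 939/1696

Starting state is D, so the absorption probability is a_D = 741/1696.

Answer: 741/1696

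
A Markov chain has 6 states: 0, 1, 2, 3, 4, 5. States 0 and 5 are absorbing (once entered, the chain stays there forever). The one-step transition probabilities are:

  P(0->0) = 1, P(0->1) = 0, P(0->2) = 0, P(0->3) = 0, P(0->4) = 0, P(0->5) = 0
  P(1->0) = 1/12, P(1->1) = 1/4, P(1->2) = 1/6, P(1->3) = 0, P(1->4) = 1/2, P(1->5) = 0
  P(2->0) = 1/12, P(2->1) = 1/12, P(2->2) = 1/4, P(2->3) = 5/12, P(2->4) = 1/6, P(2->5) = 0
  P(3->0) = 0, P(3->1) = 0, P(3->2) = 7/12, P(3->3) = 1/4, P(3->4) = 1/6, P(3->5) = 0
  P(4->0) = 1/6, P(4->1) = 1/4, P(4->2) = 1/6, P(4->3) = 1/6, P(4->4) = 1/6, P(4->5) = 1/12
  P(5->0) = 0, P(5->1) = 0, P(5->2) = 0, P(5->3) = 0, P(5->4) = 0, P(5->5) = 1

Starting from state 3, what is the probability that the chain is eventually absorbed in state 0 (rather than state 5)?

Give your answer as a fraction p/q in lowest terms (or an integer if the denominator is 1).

Let a_i = P(absorbed in 0 | start in state i).
Boundary conditions: a_0 = 1, a_5 = 0.
For each transient state i, a_i = sum_j P(i->j) * a_j:
  a_1 = 1/12*a_0 + 1/4*a_1 + 1/6*a_2 + 0*a_3 + 1/2*a_4 + 0*a_5
  a_2 = 1/12*a_0 + 1/12*a_1 + 1/4*a_2 + 5/12*a_3 + 1/6*a_4 + 0*a_5
  a_3 = 0*a_0 + 0*a_1 + 7/12*a_2 + 1/4*a_3 + 1/6*a_4 + 0*a_5
  a_4 = 1/6*a_0 + 1/4*a_1 + 1/6*a_2 + 1/6*a_3 + 1/6*a_4 + 1/12*a_5

Substituting a_0 = 1 and a_5 = 0, rearrange to (I - Q) a = r where r[i] = P(i -> 0):
  [3/4, -1/6, 0, -1/2] . (a_1, a_2, a_3, a_4) = 1/12
  [-1/12, 3/4, -5/12, -1/6] . (a_1, a_2, a_3, a_4) = 1/12
  [0, -7/12, 3/4, -1/6] . (a_1, a_2, a_3, a_4) = 0
  [-1/4, -1/6, -1/6, 5/6] . (a_1, a_2, a_3, a_4) = 1/6

Solving yields:
  a_1 = 342/425
  a_2 = 41/50
  a_3 = 687/850
  a_4 = 326/425

Starting state is 3, so the absorption probability is a_3 = 687/850.

Answer: 687/850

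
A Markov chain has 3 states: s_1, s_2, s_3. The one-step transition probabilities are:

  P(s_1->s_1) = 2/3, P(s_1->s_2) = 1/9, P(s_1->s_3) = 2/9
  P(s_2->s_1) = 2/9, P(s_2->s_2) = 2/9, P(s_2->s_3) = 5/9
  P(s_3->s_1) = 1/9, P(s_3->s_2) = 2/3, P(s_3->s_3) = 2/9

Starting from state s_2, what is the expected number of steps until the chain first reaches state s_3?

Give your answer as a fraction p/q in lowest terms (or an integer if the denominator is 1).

Answer: 45/19

Derivation:
Let h_i = expected steps to first reach s_3 from state i.
Boundary: h_s_3 = 0.
First-step equations for the other states:
  h_s_1 = 1 + 2/3*h_s_1 + 1/9*h_s_2 + 2/9*h_s_3
  h_s_2 = 1 + 2/9*h_s_1 + 2/9*h_s_2 + 5/9*h_s_3

Substituting h_s_3 = 0 and rearranging gives the linear system (I - Q) h = 1:
  [1/3, -1/9] . (h_s_1, h_s_2) = 1
  [-2/9, 7/9] . (h_s_1, h_s_2) = 1

Solving yields:
  h_s_1 = 72/19
  h_s_2 = 45/19

Starting state is s_2, so the expected hitting time is h_s_2 = 45/19.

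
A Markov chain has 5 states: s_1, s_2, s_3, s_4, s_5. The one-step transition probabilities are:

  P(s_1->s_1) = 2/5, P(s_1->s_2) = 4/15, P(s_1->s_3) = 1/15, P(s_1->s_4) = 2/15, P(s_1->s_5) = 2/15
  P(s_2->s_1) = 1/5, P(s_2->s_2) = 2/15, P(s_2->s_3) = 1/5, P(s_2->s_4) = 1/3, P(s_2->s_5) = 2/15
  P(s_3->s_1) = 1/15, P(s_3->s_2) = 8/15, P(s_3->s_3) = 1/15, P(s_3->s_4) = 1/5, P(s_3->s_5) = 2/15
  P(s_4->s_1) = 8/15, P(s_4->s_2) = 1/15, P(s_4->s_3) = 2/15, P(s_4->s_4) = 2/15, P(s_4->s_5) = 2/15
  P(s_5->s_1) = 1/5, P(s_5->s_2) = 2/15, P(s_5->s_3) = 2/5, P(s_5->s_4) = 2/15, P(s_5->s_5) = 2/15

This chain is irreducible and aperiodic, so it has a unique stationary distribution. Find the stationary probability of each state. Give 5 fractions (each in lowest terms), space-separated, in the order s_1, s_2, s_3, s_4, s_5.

The stationary distribution satisfies pi = pi * P, i.e.:
  pi_s_1 = 2/5*pi_s_1 + 1/5*pi_s_2 + 1/15*pi_s_3 + 8/15*pi_s_4 + 1/5*pi_s_5
  pi_s_2 = 4/15*pi_s_1 + 2/15*pi_s_2 + 8/15*pi_s_3 + 1/15*pi_s_4 + 2/15*pi_s_5
  pi_s_3 = 1/15*pi_s_1 + 1/5*pi_s_2 + 1/15*pi_s_3 + 2/15*pi_s_4 + 2/5*pi_s_5
  pi_s_4 = 2/15*pi_s_1 + 1/3*pi_s_2 + 1/5*pi_s_3 + 2/15*pi_s_4 + 2/15*pi_s_5
  pi_s_5 = 2/15*pi_s_1 + 2/15*pi_s_2 + 2/15*pi_s_3 + 2/15*pi_s_4 + 2/15*pi_s_5
with normalization: pi_s_1 + pi_s_2 + pi_s_3 + pi_s_4 + pi_s_5 = 1.

Using the first 4 balance equations plus normalization, the linear system A*pi = b is:
  [-3/5, 1/5, 1/15, 8/15, 1/5] . pi = 0
  [4/15, -13/15, 8/15, 1/15, 2/15] . pi = 0
  [1/15, 1/5, -14/15, 2/15, 2/5] . pi = 0
  [2/15, 1/3, 1/5, -13/15, 2/15] . pi = 0
  [1, 1, 1, 1, 1] . pi = 1

Solving yields:
  pi_s_1 = 5779/19085
  pi_s_2 = 12739/57255
  pi_s_3 = 266/1735
  pi_s_4 = 3589/19085
  pi_s_5 = 2/15

Verification (pi * P):
  5779/19085*2/5 + 12739/57255*1/5 + 266/1735*1/15 + 3589/19085*8/15 + 2/15*1/5 = 5779/19085 = pi_s_1  (ok)
  5779/19085*4/15 + 12739/57255*2/15 + 266/1735*8/15 + 3589/19085*1/15 + 2/15*2/15 = 12739/57255 = pi_s_2  (ok)
  5779/19085*1/15 + 12739/57255*1/5 + 266/1735*1/15 + 3589/19085*2/15 + 2/15*2/5 = 266/1735 = pi_s_3  (ok)
  5779/19085*2/15 + 12739/57255*1/3 + 266/1735*1/5 + 3589/19085*2/15 + 2/15*2/15 = 3589/19085 = pi_s_4  (ok)
  5779/19085*2/15 + 12739/57255*2/15 + 266/1735*2/15 + 3589/19085*2/15 + 2/15*2/15 = 2/15 = pi_s_5  (ok)

Answer: 5779/19085 12739/57255 266/1735 3589/19085 2/15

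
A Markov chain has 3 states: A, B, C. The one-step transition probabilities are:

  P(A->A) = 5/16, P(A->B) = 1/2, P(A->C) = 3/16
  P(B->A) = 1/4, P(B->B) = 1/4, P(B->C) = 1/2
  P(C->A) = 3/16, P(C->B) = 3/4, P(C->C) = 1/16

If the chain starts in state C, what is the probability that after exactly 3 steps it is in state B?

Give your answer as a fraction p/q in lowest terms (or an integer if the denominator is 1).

Answer: 267/512

Derivation:
Computing P^3 by repeated multiplication:
P^1 =
  A: [5/16, 1/2, 3/16]
  B: [1/4, 1/4, 1/2]
  C: [3/16, 3/4, 1/16]
P^2 =
  A: [33/128, 27/64, 41/128]
  B: [15/64, 9/16, 13/64]
  C: [33/128, 21/64, 53/128]
P^3 =
  A: [63/256, 243/512, 143/512]
  B: [129/512, 105/256, 173/512]
  C: [123/512, 267/512, 61/256]

(P^3)[C -> B] = 267/512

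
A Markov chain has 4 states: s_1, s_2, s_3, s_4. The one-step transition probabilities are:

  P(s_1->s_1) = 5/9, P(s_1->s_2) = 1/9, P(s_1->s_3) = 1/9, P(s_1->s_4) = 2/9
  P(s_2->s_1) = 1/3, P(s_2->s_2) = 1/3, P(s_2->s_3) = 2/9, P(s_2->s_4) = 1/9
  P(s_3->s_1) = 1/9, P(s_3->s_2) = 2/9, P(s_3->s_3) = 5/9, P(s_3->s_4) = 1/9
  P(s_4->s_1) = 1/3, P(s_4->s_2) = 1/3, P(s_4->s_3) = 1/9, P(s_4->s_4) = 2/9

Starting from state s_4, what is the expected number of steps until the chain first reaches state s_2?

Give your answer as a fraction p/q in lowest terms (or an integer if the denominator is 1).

Let h_i = expected steps to first reach s_2 from state i.
Boundary: h_s_2 = 0.
First-step equations for the other states:
  h_s_1 = 1 + 5/9*h_s_1 + 1/9*h_s_2 + 1/9*h_s_3 + 2/9*h_s_4
  h_s_3 = 1 + 1/9*h_s_1 + 2/9*h_s_2 + 5/9*h_s_3 + 1/9*h_s_4
  h_s_4 = 1 + 1/3*h_s_1 + 1/3*h_s_2 + 1/9*h_s_3 + 2/9*h_s_4

Substituting h_s_2 = 0 and rearranging gives the linear system (I - Q) h = 1:
  [4/9, -1/9, -2/9] . (h_s_1, h_s_3, h_s_4) = 1
  [-1/9, 4/9, -1/9] . (h_s_1, h_s_3, h_s_4) = 1
  [-1/3, -1/9, 7/9] . (h_s_1, h_s_3, h_s_4) = 1

Solving yields:
  h_s_1 = 45/8
  h_s_3 = 19/4
  h_s_4 = 35/8

Starting state is s_4, so the expected hitting time is h_s_4 = 35/8.

Answer: 35/8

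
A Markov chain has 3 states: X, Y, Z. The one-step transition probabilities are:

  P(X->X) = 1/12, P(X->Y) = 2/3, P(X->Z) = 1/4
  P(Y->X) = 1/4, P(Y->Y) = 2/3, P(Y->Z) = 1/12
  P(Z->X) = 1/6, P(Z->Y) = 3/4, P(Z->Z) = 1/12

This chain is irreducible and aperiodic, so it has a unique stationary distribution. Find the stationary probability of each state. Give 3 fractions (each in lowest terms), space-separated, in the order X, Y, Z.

The stationary distribution satisfies pi = pi * P, i.e.:
  pi_X = 1/12*pi_X + 1/4*pi_Y + 1/6*pi_Z
  pi_Y = 2/3*pi_X + 2/3*pi_Y + 3/4*pi_Z
  pi_Z = 1/4*pi_X + 1/12*pi_Y + 1/12*pi_Z
with normalization: pi_X + pi_Y + pi_Z = 1.

Using the first 2 balance equations plus normalization, the linear system A*pi = b is:
  [-11/12, 1/4, 1/6] . pi = 0
  [2/3, -1/3, 3/4] . pi = 0
  [1, 1, 1] . pi = 1

Solving yields:
  pi_X = 7/34
  pi_Y = 23/34
  pi_Z = 2/17

Verification (pi * P):
  7/34*1/12 + 23/34*1/4 + 2/17*1/6 = 7/34 = pi_X  (ok)
  7/34*2/3 + 23/34*2/3 + 2/17*3/4 = 23/34 = pi_Y  (ok)
  7/34*1/4 + 23/34*1/12 + 2/17*1/12 = 2/17 = pi_Z  (ok)

Answer: 7/34 23/34 2/17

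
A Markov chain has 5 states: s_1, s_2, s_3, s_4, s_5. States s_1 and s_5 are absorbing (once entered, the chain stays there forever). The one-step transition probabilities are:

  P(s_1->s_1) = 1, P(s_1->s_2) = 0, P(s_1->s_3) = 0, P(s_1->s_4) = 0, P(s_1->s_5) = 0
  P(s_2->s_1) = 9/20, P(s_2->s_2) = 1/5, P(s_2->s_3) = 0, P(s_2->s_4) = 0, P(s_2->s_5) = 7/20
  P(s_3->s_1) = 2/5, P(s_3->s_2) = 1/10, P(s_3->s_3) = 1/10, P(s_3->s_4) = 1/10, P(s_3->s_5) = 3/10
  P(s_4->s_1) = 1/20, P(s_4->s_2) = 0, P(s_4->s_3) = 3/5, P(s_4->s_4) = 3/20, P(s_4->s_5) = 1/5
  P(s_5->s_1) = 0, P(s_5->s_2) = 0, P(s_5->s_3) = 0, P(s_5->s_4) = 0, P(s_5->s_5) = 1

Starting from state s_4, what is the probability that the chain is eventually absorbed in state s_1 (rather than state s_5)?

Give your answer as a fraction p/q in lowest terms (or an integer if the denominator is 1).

Let a_i = P(absorbed in s_1 | start in state i).
Boundary conditions: a_s_1 = 1, a_s_5 = 0.
For each transient state i, a_i = sum_j P(i->j) * a_j:
  a_s_2 = 9/20*a_s_1 + 1/5*a_s_2 + 0*a_s_3 + 0*a_s_4 + 7/20*a_s_5
  a_s_3 = 2/5*a_s_1 + 1/10*a_s_2 + 1/10*a_s_3 + 1/10*a_s_4 + 3/10*a_s_5
  a_s_4 = 1/20*a_s_1 + 0*a_s_2 + 3/5*a_s_3 + 3/20*a_s_4 + 1/5*a_s_5

Substituting a_s_1 = 1 and a_s_5 = 0, rearrange to (I - Q) a = r where r[i] = P(i -> s_1):
  [4/5, 0, 0] . (a_s_2, a_s_3, a_s_4) = 9/20
  [-1/10, 9/10, -1/10] . (a_s_2, a_s_3, a_s_4) = 2/5
  [0, -3/5, 17/20] . (a_s_2, a_s_3, a_s_4) = 1/20

Solving yields:
  a_s_2 = 9/16
  a_s_3 = 419/752
  a_s_4 = 85/188

Starting state is s_4, so the absorption probability is a_s_4 = 85/188.

Answer: 85/188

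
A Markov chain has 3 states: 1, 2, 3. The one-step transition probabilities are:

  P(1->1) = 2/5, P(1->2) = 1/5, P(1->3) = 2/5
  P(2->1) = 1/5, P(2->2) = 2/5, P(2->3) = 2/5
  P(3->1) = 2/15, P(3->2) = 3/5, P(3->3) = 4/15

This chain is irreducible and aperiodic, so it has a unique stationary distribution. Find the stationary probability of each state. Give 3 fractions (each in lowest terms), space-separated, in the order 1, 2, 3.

Answer: 15/68 29/68 6/17

Derivation:
The stationary distribution satisfies pi = pi * P, i.e.:
  pi_1 = 2/5*pi_1 + 1/5*pi_2 + 2/15*pi_3
  pi_2 = 1/5*pi_1 + 2/5*pi_2 + 3/5*pi_3
  pi_3 = 2/5*pi_1 + 2/5*pi_2 + 4/15*pi_3
with normalization: pi_1 + pi_2 + pi_3 = 1.

Using the first 2 balance equations plus normalization, the linear system A*pi = b is:
  [-3/5, 1/5, 2/15] . pi = 0
  [1/5, -3/5, 3/5] . pi = 0
  [1, 1, 1] . pi = 1

Solving yields:
  pi_1 = 15/68
  pi_2 = 29/68
  pi_3 = 6/17

Verification (pi * P):
  15/68*2/5 + 29/68*1/5 + 6/17*2/15 = 15/68 = pi_1  (ok)
  15/68*1/5 + 29/68*2/5 + 6/17*3/5 = 29/68 = pi_2  (ok)
  15/68*2/5 + 29/68*2/5 + 6/17*4/15 = 6/17 = pi_3  (ok)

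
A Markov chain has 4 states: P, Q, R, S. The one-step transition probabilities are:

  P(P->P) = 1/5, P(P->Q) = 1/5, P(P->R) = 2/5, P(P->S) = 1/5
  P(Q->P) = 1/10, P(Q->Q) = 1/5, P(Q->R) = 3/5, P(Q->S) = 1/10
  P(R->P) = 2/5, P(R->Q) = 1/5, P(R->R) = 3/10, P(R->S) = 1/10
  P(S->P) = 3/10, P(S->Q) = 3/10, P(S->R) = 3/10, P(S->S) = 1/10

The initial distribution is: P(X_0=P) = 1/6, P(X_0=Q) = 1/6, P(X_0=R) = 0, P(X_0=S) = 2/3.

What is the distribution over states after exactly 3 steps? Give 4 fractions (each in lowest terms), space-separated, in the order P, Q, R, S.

Answer: 817/3000 17/80 146/375 151/1200

Derivation:
Propagating the distribution step by step (d_{t+1} = d_t * P):
d_0 = (P=1/6, Q=1/6, R=0, S=2/3)
  d_1[P] = 1/6*1/5 + 1/6*1/10 + 0*2/5 + 2/3*3/10 = 1/4
  d_1[Q] = 1/6*1/5 + 1/6*1/5 + 0*1/5 + 2/3*3/10 = 4/15
  d_1[R] = 1/6*2/5 + 1/6*3/5 + 0*3/10 + 2/3*3/10 = 11/30
  d_1[S] = 1/6*1/5 + 1/6*1/10 + 0*1/10 + 2/3*1/10 = 7/60
d_1 = (P=1/4, Q=4/15, R=11/30, S=7/60)
  d_2[P] = 1/4*1/5 + 4/15*1/10 + 11/30*2/5 + 7/60*3/10 = 31/120
  d_2[Q] = 1/4*1/5 + 4/15*1/5 + 11/30*1/5 + 7/60*3/10 = 127/600
  d_2[R] = 1/4*2/5 + 4/15*3/5 + 11/30*3/10 + 7/60*3/10 = 81/200
  d_2[S] = 1/4*1/5 + 4/15*1/10 + 11/30*1/10 + 7/60*1/10 = 1/8
d_2 = (P=31/120, Q=127/600, R=81/200, S=1/8)
  d_3[P] = 31/120*1/5 + 127/600*1/10 + 81/200*2/5 + 1/8*3/10 = 817/3000
  d_3[Q] = 31/120*1/5 + 127/600*1/5 + 81/200*1/5 + 1/8*3/10 = 17/80
  d_3[R] = 31/120*2/5 + 127/600*3/5 + 81/200*3/10 + 1/8*3/10 = 146/375
  d_3[S] = 31/120*1/5 + 127/600*1/10 + 81/200*1/10 + 1/8*1/10 = 151/1200
d_3 = (P=817/3000, Q=17/80, R=146/375, S=151/1200)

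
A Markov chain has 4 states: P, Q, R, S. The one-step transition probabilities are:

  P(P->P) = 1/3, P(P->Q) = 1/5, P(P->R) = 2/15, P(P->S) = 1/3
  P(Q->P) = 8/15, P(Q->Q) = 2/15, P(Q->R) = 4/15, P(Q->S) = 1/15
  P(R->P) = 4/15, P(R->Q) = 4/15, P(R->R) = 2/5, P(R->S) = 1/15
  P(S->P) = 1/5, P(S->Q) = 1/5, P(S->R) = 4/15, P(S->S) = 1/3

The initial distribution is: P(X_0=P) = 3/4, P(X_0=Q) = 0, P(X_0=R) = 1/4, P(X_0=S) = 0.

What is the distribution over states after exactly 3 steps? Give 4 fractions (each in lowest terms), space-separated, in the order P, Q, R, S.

Answer: 4411/13500 2747/13500 577/2250 16/75

Derivation:
Propagating the distribution step by step (d_{t+1} = d_t * P):
d_0 = (P=3/4, Q=0, R=1/4, S=0)
  d_1[P] = 3/4*1/3 + 0*8/15 + 1/4*4/15 + 0*1/5 = 19/60
  d_1[Q] = 3/4*1/5 + 0*2/15 + 1/4*4/15 + 0*1/5 = 13/60
  d_1[R] = 3/4*2/15 + 0*4/15 + 1/4*2/5 + 0*4/15 = 1/5
  d_1[S] = 3/4*1/3 + 0*1/15 + 1/4*1/15 + 0*1/3 = 4/15
d_1 = (P=19/60, Q=13/60, R=1/5, S=4/15)
  d_2[P] = 19/60*1/3 + 13/60*8/15 + 1/5*4/15 + 4/15*1/5 = 59/180
  d_2[Q] = 19/60*1/5 + 13/60*2/15 + 1/5*4/15 + 4/15*1/5 = 179/900
  d_2[R] = 19/60*2/15 + 13/60*4/15 + 1/5*2/5 + 4/15*4/15 = 113/450
  d_2[S] = 19/60*1/3 + 13/60*1/15 + 1/5*1/15 + 4/15*1/3 = 2/9
d_2 = (P=59/180, Q=179/900, R=113/450, S=2/9)
  d_3[P] = 59/180*1/3 + 179/900*8/15 + 113/450*4/15 + 2/9*1/5 = 4411/13500
  d_3[Q] = 59/180*1/5 + 179/900*2/15 + 113/450*4/15 + 2/9*1/5 = 2747/13500
  d_3[R] = 59/180*2/15 + 179/900*4/15 + 113/450*2/5 + 2/9*4/15 = 577/2250
  d_3[S] = 59/180*1/3 + 179/900*1/15 + 113/450*1/15 + 2/9*1/3 = 16/75
d_3 = (P=4411/13500, Q=2747/13500, R=577/2250, S=16/75)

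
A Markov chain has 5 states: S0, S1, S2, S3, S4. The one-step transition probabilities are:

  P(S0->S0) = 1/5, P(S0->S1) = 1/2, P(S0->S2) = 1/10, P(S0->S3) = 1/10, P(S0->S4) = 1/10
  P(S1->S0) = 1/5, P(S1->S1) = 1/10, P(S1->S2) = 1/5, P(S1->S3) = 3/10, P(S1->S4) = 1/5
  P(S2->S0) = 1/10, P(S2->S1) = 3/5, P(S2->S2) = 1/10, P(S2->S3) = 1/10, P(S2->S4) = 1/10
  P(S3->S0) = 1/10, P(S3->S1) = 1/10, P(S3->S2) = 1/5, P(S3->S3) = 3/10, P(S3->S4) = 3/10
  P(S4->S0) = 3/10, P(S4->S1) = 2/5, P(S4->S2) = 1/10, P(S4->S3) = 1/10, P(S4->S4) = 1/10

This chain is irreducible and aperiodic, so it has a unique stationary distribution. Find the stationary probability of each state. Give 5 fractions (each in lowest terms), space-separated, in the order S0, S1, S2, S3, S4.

Answer: 547/3005 359/1202 1801/12020 120/601 2041/12020

Derivation:
The stationary distribution satisfies pi = pi * P, i.e.:
  pi_S0 = 1/5*pi_S0 + 1/5*pi_S1 + 1/10*pi_S2 + 1/10*pi_S3 + 3/10*pi_S4
  pi_S1 = 1/2*pi_S0 + 1/10*pi_S1 + 3/5*pi_S2 + 1/10*pi_S3 + 2/5*pi_S4
  pi_S2 = 1/10*pi_S0 + 1/5*pi_S1 + 1/10*pi_S2 + 1/5*pi_S3 + 1/10*pi_S4
  pi_S3 = 1/10*pi_S0 + 3/10*pi_S1 + 1/10*pi_S2 + 3/10*pi_S3 + 1/10*pi_S4
  pi_S4 = 1/10*pi_S0 + 1/5*pi_S1 + 1/10*pi_S2 + 3/10*pi_S3 + 1/10*pi_S4
with normalization: pi_S0 + pi_S1 + pi_S2 + pi_S3 + pi_S4 = 1.

Using the first 4 balance equations plus normalization, the linear system A*pi = b is:
  [-4/5, 1/5, 1/10, 1/10, 3/10] . pi = 0
  [1/2, -9/10, 3/5, 1/10, 2/5] . pi = 0
  [1/10, 1/5, -9/10, 1/5, 1/10] . pi = 0
  [1/10, 3/10, 1/10, -7/10, 1/10] . pi = 0
  [1, 1, 1, 1, 1] . pi = 1

Solving yields:
  pi_S0 = 547/3005
  pi_S1 = 359/1202
  pi_S2 = 1801/12020
  pi_S3 = 120/601
  pi_S4 = 2041/12020

Verification (pi * P):
  547/3005*1/5 + 359/1202*1/5 + 1801/12020*1/10 + 120/601*1/10 + 2041/12020*3/10 = 547/3005 = pi_S0  (ok)
  547/3005*1/2 + 359/1202*1/10 + 1801/12020*3/5 + 120/601*1/10 + 2041/12020*2/5 = 359/1202 = pi_S1  (ok)
  547/3005*1/10 + 359/1202*1/5 + 1801/12020*1/10 + 120/601*1/5 + 2041/12020*1/10 = 1801/12020 = pi_S2  (ok)
  547/3005*1/10 + 359/1202*3/10 + 1801/12020*1/10 + 120/601*3/10 + 2041/12020*1/10 = 120/601 = pi_S3  (ok)
  547/3005*1/10 + 359/1202*1/5 + 1801/12020*1/10 + 120/601*3/10 + 2041/12020*1/10 = 2041/12020 = pi_S4  (ok)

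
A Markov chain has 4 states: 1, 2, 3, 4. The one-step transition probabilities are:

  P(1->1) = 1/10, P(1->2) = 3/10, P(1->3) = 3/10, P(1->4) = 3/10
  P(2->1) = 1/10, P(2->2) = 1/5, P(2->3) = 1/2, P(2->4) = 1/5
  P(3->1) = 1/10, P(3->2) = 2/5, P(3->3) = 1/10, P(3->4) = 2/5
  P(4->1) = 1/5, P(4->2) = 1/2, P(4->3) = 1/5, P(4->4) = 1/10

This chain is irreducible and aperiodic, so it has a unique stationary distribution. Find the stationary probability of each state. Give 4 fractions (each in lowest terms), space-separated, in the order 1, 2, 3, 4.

Answer: 33/265 91/265 76/265 13/53

Derivation:
The stationary distribution satisfies pi = pi * P, i.e.:
  pi_1 = 1/10*pi_1 + 1/10*pi_2 + 1/10*pi_3 + 1/5*pi_4
  pi_2 = 3/10*pi_1 + 1/5*pi_2 + 2/5*pi_3 + 1/2*pi_4
  pi_3 = 3/10*pi_1 + 1/2*pi_2 + 1/10*pi_3 + 1/5*pi_4
  pi_4 = 3/10*pi_1 + 1/5*pi_2 + 2/5*pi_3 + 1/10*pi_4
with normalization: pi_1 + pi_2 + pi_3 + pi_4 = 1.

Using the first 3 balance equations plus normalization, the linear system A*pi = b is:
  [-9/10, 1/10, 1/10, 1/5] . pi = 0
  [3/10, -4/5, 2/5, 1/2] . pi = 0
  [3/10, 1/2, -9/10, 1/5] . pi = 0
  [1, 1, 1, 1] . pi = 1

Solving yields:
  pi_1 = 33/265
  pi_2 = 91/265
  pi_3 = 76/265
  pi_4 = 13/53

Verification (pi * P):
  33/265*1/10 + 91/265*1/10 + 76/265*1/10 + 13/53*1/5 = 33/265 = pi_1  (ok)
  33/265*3/10 + 91/265*1/5 + 76/265*2/5 + 13/53*1/2 = 91/265 = pi_2  (ok)
  33/265*3/10 + 91/265*1/2 + 76/265*1/10 + 13/53*1/5 = 76/265 = pi_3  (ok)
  33/265*3/10 + 91/265*1/5 + 76/265*2/5 + 13/53*1/10 = 13/53 = pi_4  (ok)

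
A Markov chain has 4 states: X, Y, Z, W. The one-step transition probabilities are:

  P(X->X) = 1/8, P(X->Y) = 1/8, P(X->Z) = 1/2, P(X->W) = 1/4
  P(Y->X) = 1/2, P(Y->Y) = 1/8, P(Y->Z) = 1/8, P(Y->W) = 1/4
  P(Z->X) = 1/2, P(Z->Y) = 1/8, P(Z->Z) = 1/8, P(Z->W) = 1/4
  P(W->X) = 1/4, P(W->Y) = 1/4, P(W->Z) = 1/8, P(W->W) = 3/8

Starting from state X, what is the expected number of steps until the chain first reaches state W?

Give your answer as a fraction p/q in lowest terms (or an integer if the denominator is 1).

Answer: 4

Derivation:
Let h_i = expected steps to first reach W from state i.
Boundary: h_W = 0.
First-step equations for the other states:
  h_X = 1 + 1/8*h_X + 1/8*h_Y + 1/2*h_Z + 1/4*h_W
  h_Y = 1 + 1/2*h_X + 1/8*h_Y + 1/8*h_Z + 1/4*h_W
  h_Z = 1 + 1/2*h_X + 1/8*h_Y + 1/8*h_Z + 1/4*h_W

Substituting h_W = 0 and rearranging gives the linear system (I - Q) h = 1:
  [7/8, -1/8, -1/2] . (h_X, h_Y, h_Z) = 1
  [-1/2, 7/8, -1/8] . (h_X, h_Y, h_Z) = 1
  [-1/2, -1/8, 7/8] . (h_X, h_Y, h_Z) = 1

Solving yields:
  h_X = 4
  h_Y = 4
  h_Z = 4

Starting state is X, so the expected hitting time is h_X = 4.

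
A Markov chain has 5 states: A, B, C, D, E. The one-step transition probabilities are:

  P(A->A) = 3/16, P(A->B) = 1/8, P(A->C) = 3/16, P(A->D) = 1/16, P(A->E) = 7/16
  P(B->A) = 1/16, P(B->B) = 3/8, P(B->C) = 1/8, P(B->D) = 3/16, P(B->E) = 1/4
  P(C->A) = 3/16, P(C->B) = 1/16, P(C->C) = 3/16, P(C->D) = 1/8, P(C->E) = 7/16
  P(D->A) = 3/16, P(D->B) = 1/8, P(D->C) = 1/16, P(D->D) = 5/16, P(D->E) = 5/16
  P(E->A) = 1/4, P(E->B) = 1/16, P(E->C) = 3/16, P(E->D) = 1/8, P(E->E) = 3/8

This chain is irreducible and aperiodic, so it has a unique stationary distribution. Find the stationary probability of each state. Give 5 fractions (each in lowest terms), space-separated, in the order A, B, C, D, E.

The stationary distribution satisfies pi = pi * P, i.e.:
  pi_A = 3/16*pi_A + 1/16*pi_B + 3/16*pi_C + 3/16*pi_D + 1/4*pi_E
  pi_B = 1/8*pi_A + 3/8*pi_B + 1/16*pi_C + 1/8*pi_D + 1/16*pi_E
  pi_C = 3/16*pi_A + 1/8*pi_B + 3/16*pi_C + 1/16*pi_D + 3/16*pi_E
  pi_D = 1/16*pi_A + 3/16*pi_B + 1/8*pi_C + 5/16*pi_D + 1/8*pi_E
  pi_E = 7/16*pi_A + 1/4*pi_B + 7/16*pi_C + 5/16*pi_D + 3/8*pi_E
with normalization: pi_A + pi_B + pi_C + pi_D + pi_E = 1.

Using the first 4 balance equations plus normalization, the linear system A*pi = b is:
  [-13/16, 1/16, 3/16, 3/16, 1/4] . pi = 0
  [1/8, -5/8, 1/16, 1/8, 1/16] . pi = 0
  [3/16, 1/8, -13/16, 1/16, 3/16] . pi = 0
  [1/16, 3/16, 1/8, -11/16, 1/8] . pi = 0
  [1, 1, 1, 1, 1] . pi = 1

Solving yields:
  pi_A = 2545/13016
  pi_B = 795/6508
  pi_C = 525/3254
  pi_D = 1929/13016
  pi_E = 1213/3254

Verification (pi * P):
  2545/13016*3/16 + 795/6508*1/16 + 525/3254*3/16 + 1929/13016*3/16 + 1213/3254*1/4 = 2545/13016 = pi_A  (ok)
  2545/13016*1/8 + 795/6508*3/8 + 525/3254*1/16 + 1929/13016*1/8 + 1213/3254*1/16 = 795/6508 = pi_B  (ok)
  2545/13016*3/16 + 795/6508*1/8 + 525/3254*3/16 + 1929/13016*1/16 + 1213/3254*3/16 = 525/3254 = pi_C  (ok)
  2545/13016*1/16 + 795/6508*3/16 + 525/3254*1/8 + 1929/13016*5/16 + 1213/3254*1/8 = 1929/13016 = pi_D  (ok)
  2545/13016*7/16 + 795/6508*1/4 + 525/3254*7/16 + 1929/13016*5/16 + 1213/3254*3/8 = 1213/3254 = pi_E  (ok)

Answer: 2545/13016 795/6508 525/3254 1929/13016 1213/3254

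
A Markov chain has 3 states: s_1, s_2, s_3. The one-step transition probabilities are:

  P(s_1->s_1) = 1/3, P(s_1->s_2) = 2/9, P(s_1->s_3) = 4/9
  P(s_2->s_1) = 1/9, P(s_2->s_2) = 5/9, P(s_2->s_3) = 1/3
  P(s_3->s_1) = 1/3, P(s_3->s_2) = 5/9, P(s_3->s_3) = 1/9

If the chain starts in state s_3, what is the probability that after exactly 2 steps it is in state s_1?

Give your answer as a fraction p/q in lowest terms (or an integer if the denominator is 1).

Answer: 17/81

Derivation:
Computing P^2 by repeated multiplication:
P^1 =
  s_1: [1/3, 2/9, 4/9]
  s_2: [1/9, 5/9, 1/3]
  s_3: [1/3, 5/9, 1/9]
P^2 =
  s_1: [23/81, 4/9, 22/81]
  s_2: [17/81, 14/27, 22/81]
  s_3: [17/81, 4/9, 28/81]

(P^2)[s_3 -> s_1] = 17/81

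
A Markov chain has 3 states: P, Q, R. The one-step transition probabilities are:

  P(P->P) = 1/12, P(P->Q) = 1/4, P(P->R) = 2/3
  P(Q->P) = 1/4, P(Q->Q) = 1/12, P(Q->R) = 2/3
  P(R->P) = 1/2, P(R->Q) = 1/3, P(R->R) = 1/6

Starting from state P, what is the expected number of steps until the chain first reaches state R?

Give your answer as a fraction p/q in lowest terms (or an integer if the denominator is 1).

Answer: 3/2

Derivation:
Let h_i = expected steps to first reach R from state i.
Boundary: h_R = 0.
First-step equations for the other states:
  h_P = 1 + 1/12*h_P + 1/4*h_Q + 2/3*h_R
  h_Q = 1 + 1/4*h_P + 1/12*h_Q + 2/3*h_R

Substituting h_R = 0 and rearranging gives the linear system (I - Q) h = 1:
  [11/12, -1/4] . (h_P, h_Q) = 1
  [-1/4, 11/12] . (h_P, h_Q) = 1

Solving yields:
  h_P = 3/2
  h_Q = 3/2

Starting state is P, so the expected hitting time is h_P = 3/2.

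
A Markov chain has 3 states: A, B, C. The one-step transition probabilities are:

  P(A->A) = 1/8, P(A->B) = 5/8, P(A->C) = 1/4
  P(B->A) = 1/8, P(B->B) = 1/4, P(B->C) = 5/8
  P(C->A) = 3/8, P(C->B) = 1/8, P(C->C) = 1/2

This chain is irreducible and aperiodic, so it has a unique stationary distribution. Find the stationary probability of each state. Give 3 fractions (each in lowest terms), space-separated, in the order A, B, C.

Answer: 19/78 11/39 37/78

Derivation:
The stationary distribution satisfies pi = pi * P, i.e.:
  pi_A = 1/8*pi_A + 1/8*pi_B + 3/8*pi_C
  pi_B = 5/8*pi_A + 1/4*pi_B + 1/8*pi_C
  pi_C = 1/4*pi_A + 5/8*pi_B + 1/2*pi_C
with normalization: pi_A + pi_B + pi_C = 1.

Using the first 2 balance equations plus normalization, the linear system A*pi = b is:
  [-7/8, 1/8, 3/8] . pi = 0
  [5/8, -3/4, 1/8] . pi = 0
  [1, 1, 1] . pi = 1

Solving yields:
  pi_A = 19/78
  pi_B = 11/39
  pi_C = 37/78

Verification (pi * P):
  19/78*1/8 + 11/39*1/8 + 37/78*3/8 = 19/78 = pi_A  (ok)
  19/78*5/8 + 11/39*1/4 + 37/78*1/8 = 11/39 = pi_B  (ok)
  19/78*1/4 + 11/39*5/8 + 37/78*1/2 = 37/78 = pi_C  (ok)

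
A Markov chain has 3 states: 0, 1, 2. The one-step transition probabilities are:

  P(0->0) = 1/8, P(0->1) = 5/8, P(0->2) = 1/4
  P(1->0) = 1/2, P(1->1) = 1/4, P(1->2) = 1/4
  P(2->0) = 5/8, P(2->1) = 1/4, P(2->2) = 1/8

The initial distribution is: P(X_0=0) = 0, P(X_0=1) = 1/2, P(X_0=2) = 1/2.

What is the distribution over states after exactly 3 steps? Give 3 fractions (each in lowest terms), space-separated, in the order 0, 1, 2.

Answer: 421/1024 47/128 227/1024

Derivation:
Propagating the distribution step by step (d_{t+1} = d_t * P):
d_0 = (0=0, 1=1/2, 2=1/2)
  d_1[0] = 0*1/8 + 1/2*1/2 + 1/2*5/8 = 9/16
  d_1[1] = 0*5/8 + 1/2*1/4 + 1/2*1/4 = 1/4
  d_1[2] = 0*1/4 + 1/2*1/4 + 1/2*1/8 = 3/16
d_1 = (0=9/16, 1=1/4, 2=3/16)
  d_2[0] = 9/16*1/8 + 1/4*1/2 + 3/16*5/8 = 5/16
  d_2[1] = 9/16*5/8 + 1/4*1/4 + 3/16*1/4 = 59/128
  d_2[2] = 9/16*1/4 + 1/4*1/4 + 3/16*1/8 = 29/128
d_2 = (0=5/16, 1=59/128, 2=29/128)
  d_3[0] = 5/16*1/8 + 59/128*1/2 + 29/128*5/8 = 421/1024
  d_3[1] = 5/16*5/8 + 59/128*1/4 + 29/128*1/4 = 47/128
  d_3[2] = 5/16*1/4 + 59/128*1/4 + 29/128*1/8 = 227/1024
d_3 = (0=421/1024, 1=47/128, 2=227/1024)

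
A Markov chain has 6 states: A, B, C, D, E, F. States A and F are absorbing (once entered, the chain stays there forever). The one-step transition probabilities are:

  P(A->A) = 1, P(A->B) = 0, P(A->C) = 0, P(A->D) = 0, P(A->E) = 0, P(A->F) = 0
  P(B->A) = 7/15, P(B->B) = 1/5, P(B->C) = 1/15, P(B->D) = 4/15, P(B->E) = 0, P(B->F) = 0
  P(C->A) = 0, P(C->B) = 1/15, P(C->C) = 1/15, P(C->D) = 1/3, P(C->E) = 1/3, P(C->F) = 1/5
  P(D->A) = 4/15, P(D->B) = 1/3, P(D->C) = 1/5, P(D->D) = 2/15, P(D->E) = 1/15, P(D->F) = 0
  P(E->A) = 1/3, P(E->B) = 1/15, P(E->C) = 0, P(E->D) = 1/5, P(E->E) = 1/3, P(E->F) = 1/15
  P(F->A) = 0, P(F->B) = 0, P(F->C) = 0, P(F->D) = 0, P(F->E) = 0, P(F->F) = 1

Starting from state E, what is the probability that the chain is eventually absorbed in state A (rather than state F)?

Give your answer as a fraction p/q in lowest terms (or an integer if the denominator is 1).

Let a_i = P(absorbed in A | start in state i).
Boundary conditions: a_A = 1, a_F = 0.
For each transient state i, a_i = sum_j P(i->j) * a_j:
  a_B = 7/15*a_A + 1/5*a_B + 1/15*a_C + 4/15*a_D + 0*a_E + 0*a_F
  a_C = 0*a_A + 1/15*a_B + 1/15*a_C + 1/3*a_D + 1/3*a_E + 1/5*a_F
  a_D = 4/15*a_A + 1/3*a_B + 1/5*a_C + 2/15*a_D + 1/15*a_E + 0*a_F
  a_E = 1/3*a_A + 1/15*a_B + 0*a_C + 1/5*a_D + 1/3*a_E + 1/15*a_F

Substituting a_A = 1 and a_F = 0, rearrange to (I - Q) a = r where r[i] = P(i -> A):
  [4/5, -1/15, -4/15, 0] . (a_B, a_C, a_D, a_E) = 7/15
  [-1/15, 14/15, -1/3, -1/3] . (a_B, a_C, a_D, a_E) = 0
  [-1/3, -1/5, 13/15, -1/15] . (a_B, a_C, a_D, a_E) = 4/15
  [-1/15, 0, -1/5, 2/3] . (a_B, a_C, a_D, a_E) = 1/3

Solving yields:
  a_B = 4837/5146
  a_C = 1789/2573
  a_D = 4611/5146
  a_E = 2220/2573

Starting state is E, so the absorption probability is a_E = 2220/2573.

Answer: 2220/2573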